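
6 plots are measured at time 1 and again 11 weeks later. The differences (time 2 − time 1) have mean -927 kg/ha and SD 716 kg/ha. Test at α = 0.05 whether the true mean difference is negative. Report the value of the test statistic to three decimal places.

-3.171

H0: μ_d = 0; H1: μ_d < 0 (paired t-test on the differences, left-tailed).
t = d̄/(s_d/√n) = -927/(716/√6) = -3.171
df = n − 1 = 5
p-value = P(T ≤ -3.171) ≈ 0.0124
Since p ≈ 0.0124 < α = 0.05, reject H0; the evidence is statistically significant.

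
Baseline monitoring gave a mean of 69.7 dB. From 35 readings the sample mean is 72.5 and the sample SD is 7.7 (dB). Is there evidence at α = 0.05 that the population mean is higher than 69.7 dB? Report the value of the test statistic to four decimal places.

H0: μ = 69.7; H1: μ > 69.7 (one-sample t-test, right-tailed).
t = (x̄ − μ₀)/(s/√n) = (72.5 − 69.7)/(7.7/√35) = 2.1513
df = n − 1 = 34
p-value = P(T ≥ 2.1513) ≈ 0.0193
Since p ≈ 0.0193 < α = 0.05, reject H0; the evidence is statistically significant.

2.1513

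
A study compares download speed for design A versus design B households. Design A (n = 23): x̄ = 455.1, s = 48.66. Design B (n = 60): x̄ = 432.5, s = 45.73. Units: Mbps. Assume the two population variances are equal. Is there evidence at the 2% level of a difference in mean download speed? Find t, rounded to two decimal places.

1.98

Let group 1 = design A, group 2 = design B. H0: μ_1 = μ_2; H1: μ_1 ≠ μ_2 (two-sample pooled-variance t-test, two-sided).
s_p² = [(23−1)·48.66² + (60−1)·45.73²]/(23+60−2) = 2166.35
t = (455.1 − 432.5)/√[2166.35·(1/23 + 1/60)] = 1.98
df = n₁ + n₂ − 2 = 81
Two-sided p-value ≈ 0.051
Since p ≈ 0.051 > α = 0.02, fail to reject H0; the data do not provide sufficient evidence against H0.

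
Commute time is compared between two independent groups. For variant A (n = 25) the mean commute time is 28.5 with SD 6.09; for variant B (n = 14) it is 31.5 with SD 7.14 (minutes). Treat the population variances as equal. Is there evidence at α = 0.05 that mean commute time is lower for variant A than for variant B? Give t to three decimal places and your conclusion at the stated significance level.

Let group 1 = variant A, group 2 = variant B. H0: μ_1 = μ_2; H1: μ_1 < μ_2 (two-sample pooled-variance t-test, left-tailed).
s_p² = [(25−1)·6.09² + (14−1)·7.14²]/(25+14−2) = 41.9689
t = (28.5 − 31.5)/√[41.9689·(1/25 + 1/14)] = -1.387
df = n₁ + n₂ − 2 = 37
p-value = P(T ≤ -1.387) ≈ 0.087
Since p ≈ 0.087 > α = 0.05, fail to reject H0; the evidence is not statistically significant.

t = -1.387; fail to reject H0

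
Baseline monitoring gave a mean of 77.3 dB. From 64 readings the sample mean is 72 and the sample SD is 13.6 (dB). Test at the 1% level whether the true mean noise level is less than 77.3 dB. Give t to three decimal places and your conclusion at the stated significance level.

H0: μ = 77.3; H1: μ < 77.3 (one-sample t-test, left-tailed).
t = (x̄ − μ₀)/(s/√n) = (72 − 77.3)/(13.6/√64) = -3.118
df = n − 1 = 63
p-value = P(T ≤ -3.118) ≈ 0.001
Since p ≈ 0.001 < α = 0.01, reject H0; the data support H1.

t = -3.118; reject H0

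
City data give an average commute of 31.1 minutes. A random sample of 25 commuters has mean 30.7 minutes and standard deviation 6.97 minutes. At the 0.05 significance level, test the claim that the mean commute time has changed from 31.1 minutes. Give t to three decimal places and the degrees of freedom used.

H0: μ = 31.1; H1: μ ≠ 31.1 (one-sample t-test, two-sided).
t = (x̄ − μ₀)/(s/√n) = (30.7 − 31.1)/(6.97/√25) = -0.287
df = n − 1 = 24
Two-sided p-value ≈ 0.7766
Since p ≈ 0.7766 > α = 0.05, fail to reject H0; the evidence is not statistically significant.

t = -0.287, df = 24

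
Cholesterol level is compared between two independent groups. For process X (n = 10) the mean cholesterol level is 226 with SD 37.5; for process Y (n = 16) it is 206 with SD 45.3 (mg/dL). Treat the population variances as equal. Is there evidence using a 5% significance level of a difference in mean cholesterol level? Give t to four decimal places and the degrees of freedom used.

t = 1.1662, df = 24

Let group 1 = process X, group 2 = process Y. H0: μ_1 = μ_2; H1: μ_1 ≠ μ_2 (two-sample pooled-variance t-test, two-sided).
s_p² = [(10−1)·37.5² + (16−1)·45.3²]/(10+16−2) = 1809.9
t = (226 − 206)/√[1809.9·(1/10 + 1/16)] = 1.1662
df = n₁ + n₂ − 2 = 24
Two-sided p-value ≈ 0.255
Since p ≈ 0.255 > α = 0.05, fail to reject H0; the data do not provide sufficient evidence against H0.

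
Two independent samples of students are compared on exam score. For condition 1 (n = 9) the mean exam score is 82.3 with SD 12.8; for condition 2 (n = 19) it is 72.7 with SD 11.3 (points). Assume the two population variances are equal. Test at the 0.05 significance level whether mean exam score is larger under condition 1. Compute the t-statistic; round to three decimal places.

2.014

Let group 1 = condition 1, group 2 = condition 2. H0: μ_1 = μ_2; H1: μ_1 > μ_2 (two-sample pooled-variance t-test, right-tailed).
s_p² = [(9−1)·12.8² + (19−1)·11.3²]/(9+19−2) = 138.813
t = (82.3 − 72.7)/√[138.813·(1/9 + 1/19)] = 2.014
df = n₁ + n₂ − 2 = 26
p-value = P(T ≥ 2.014) ≈ 0.027
Since p ≈ 0.027 < α = 0.05, reject H0; the data support H1.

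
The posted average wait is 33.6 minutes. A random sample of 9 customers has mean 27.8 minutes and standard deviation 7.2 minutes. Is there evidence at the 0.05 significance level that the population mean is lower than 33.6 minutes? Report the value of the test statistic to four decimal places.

-2.4167

H0: μ = 33.6; H1: μ < 33.6 (one-sample t-test, left-tailed).
t = (x̄ − μ₀)/(s/√n) = (27.8 − 33.6)/(7.2/√9) = -2.4167
df = n − 1 = 8
p-value = P(T ≤ -2.4167) ≈ 0.021
Since p ≈ 0.021 < α = 0.05, reject H0; the evidence is statistically significant.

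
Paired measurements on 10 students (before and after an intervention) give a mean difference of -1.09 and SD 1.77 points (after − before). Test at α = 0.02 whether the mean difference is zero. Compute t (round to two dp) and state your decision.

H0: μ_d = 0; H1: μ_d ≠ 0 (paired t-test on the differences, two-sided).
t = d̄/(s_d/√n) = -1.09/(1.77/√10) = -1.95
df = n − 1 = 9
Two-sided p-value ≈ 0.083
Since p ≈ 0.083 > α = 0.02, fail to reject H0; the evidence is not statistically significant.

t = -1.95; fail to reject H0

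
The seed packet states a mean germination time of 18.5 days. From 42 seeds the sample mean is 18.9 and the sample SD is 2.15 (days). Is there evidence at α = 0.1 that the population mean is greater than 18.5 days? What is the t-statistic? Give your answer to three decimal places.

H0: μ = 18.5; H1: μ > 18.5 (one-sample t-test, right-tailed).
t = (x̄ − μ₀)/(s/√n) = (18.9 − 18.5)/(2.15/√42) = 1.206
df = n − 1 = 41
p-value = P(T ≥ 1.206) ≈ 0.1174
Since p ≈ 0.1174 > α = 0.1, fail to reject H0; the evidence is not statistically significant.

1.206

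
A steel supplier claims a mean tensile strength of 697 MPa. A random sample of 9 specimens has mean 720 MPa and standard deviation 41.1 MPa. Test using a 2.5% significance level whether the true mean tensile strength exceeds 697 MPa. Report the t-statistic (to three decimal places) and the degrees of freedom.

H0: μ = 697; H1: μ > 697 (one-sample t-test, right-tailed).
t = (x̄ − μ₀)/(s/√n) = (720 − 697)/(41.1/√9) = 1.679
df = n − 1 = 8
p-value = P(T ≥ 1.679) ≈ 0.0659
Since p ≈ 0.0659 > α = 0.025, fail to reject H0; the data do not provide sufficient evidence against H0.

t = 1.679, df = 8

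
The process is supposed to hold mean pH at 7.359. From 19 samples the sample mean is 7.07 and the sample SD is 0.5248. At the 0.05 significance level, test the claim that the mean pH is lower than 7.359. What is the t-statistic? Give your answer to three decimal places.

H0: μ = 7.359; H1: μ < 7.359 (one-sample t-test, left-tailed).
t = (x̄ − μ₀)/(s/√n) = (7.07 − 7.359)/(0.5248/√19) = -2.400
df = n − 1 = 18
p-value = P(T ≤ -2.400) ≈ 0.0137
Since p ≈ 0.0137 < α = 0.05, reject H0; the evidence is statistically significant.

-2.400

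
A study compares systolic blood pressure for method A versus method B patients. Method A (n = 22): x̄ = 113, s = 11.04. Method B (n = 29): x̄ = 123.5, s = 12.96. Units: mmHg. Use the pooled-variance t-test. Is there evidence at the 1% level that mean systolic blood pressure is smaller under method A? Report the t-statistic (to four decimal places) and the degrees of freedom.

Let group 1 = method A, group 2 = method B. H0: μ_1 = μ_2; H1: μ_1 < μ_2 (two-sample pooled-variance t-test, left-tailed).
s_p² = [(22−1)·11.04² + (29−1)·12.96²]/(22+29−2) = 148.213
t = (113 − 123.5)/√[148.213·(1/22 + 1/29)] = -3.0505
df = n₁ + n₂ − 2 = 49
p-value = P(T ≤ -3.0505) ≈ 0.0018
Since p ≈ 0.0018 < α = 0.01, reject H0; the evidence is statistically significant.

t = -3.0505, df = 49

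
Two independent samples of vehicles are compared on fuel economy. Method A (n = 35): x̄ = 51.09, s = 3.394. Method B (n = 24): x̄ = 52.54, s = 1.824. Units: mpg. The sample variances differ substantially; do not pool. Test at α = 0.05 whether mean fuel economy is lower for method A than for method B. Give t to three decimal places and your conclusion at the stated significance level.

Let group 1 = method A, group 2 = method B. H0: μ_1 = μ_2; H1: μ_1 < μ_2 (Welch's two-sample t-test, left-tailed).
t = (x̄_1 − x̄_2)/√(s_1²/n_1 + s_2²/n_2) = (51.09 − 52.54)/√(3.394²/35 + 1.824²/24) = -2.120
Welch–Satterthwaite df ≈ 54.41
p-value = P(T ≤ -2.120) ≈ 0.019
Since p ≈ 0.019 < α = 0.05, reject H0; the evidence is statistically significant.

t = -2.120; reject H0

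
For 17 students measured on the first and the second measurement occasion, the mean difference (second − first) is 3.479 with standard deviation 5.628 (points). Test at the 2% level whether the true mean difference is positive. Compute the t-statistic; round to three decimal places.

2.549

H0: μ_d = 0; H1: μ_d > 0 (paired t-test on the differences, right-tailed).
t = d̄/(s_d/√n) = 3.479/(5.628/√17) = 2.549
df = n − 1 = 16
p-value = P(T ≥ 2.549) ≈ 0.011
Since p ≈ 0.011 < α = 0.02, reject H0; the data support H1.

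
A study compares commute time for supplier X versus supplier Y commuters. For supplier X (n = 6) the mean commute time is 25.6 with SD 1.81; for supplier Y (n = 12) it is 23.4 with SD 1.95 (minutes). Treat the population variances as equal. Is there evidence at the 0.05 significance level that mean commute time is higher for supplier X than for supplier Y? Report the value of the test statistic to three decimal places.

Let group 1 = supplier X, group 2 = supplier Y. H0: μ_1 = μ_2; H1: μ_1 > μ_2 (two-sample pooled-variance t-test, right-tailed).
s_p² = [(6−1)·1.81² + (12−1)·1.95²]/(6+12−2) = 3.638
t = (25.6 − 23.4)/√[3.638·(1/6 + 1/12)] = 2.307
df = n₁ + n₂ − 2 = 16
p-value = P(T ≥ 2.307) ≈ 0.0174
Since p ≈ 0.0174 < α = 0.05, reject H0; the evidence is statistically significant.

2.307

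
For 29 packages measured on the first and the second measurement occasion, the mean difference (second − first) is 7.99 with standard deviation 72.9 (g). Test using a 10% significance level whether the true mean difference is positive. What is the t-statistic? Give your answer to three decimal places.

0.590

H0: μ_d = 0; H1: μ_d > 0 (paired t-test on the differences, right-tailed).
t = d̄/(s_d/√n) = 7.99/(72.9/√29) = 0.590
df = n − 1 = 28
p-value = P(T ≥ 0.590) ≈ 0.280
Since p ≈ 0.280 > α = 0.1, fail to reject H0; the data do not provide sufficient evidence against H0.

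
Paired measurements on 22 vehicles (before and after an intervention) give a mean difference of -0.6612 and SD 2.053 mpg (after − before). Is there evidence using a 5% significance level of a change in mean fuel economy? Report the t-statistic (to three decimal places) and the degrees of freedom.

t = -1.511, df = 21

H0: μ_d = 0; H1: μ_d ≠ 0 (paired t-test on the differences, two-sided).
t = d̄/(s_d/√n) = -0.6612/(2.053/√22) = -1.511
df = n − 1 = 21
Two-sided p-value ≈ 0.146
Since p ≈ 0.146 > α = 0.05, fail to reject H0; the data do not provide sufficient evidence against H0.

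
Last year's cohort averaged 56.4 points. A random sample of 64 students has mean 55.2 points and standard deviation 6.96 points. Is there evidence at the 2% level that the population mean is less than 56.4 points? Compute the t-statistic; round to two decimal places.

H0: μ = 56.4; H1: μ < 56.4 (one-sample t-test, left-tailed).
t = (x̄ − μ₀)/(s/√n) = (55.2 − 56.4)/(6.96/√64) = -1.38
df = n − 1 = 63
p-value = P(T ≤ -1.38) ≈ 0.0863
Since p ≈ 0.0863 > α = 0.02, fail to reject H0; the evidence is not statistically significant.

-1.38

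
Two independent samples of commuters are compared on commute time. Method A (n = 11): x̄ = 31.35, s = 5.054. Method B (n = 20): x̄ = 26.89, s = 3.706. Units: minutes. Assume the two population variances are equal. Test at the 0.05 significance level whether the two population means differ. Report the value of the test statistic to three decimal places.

2.816

Let group 1 = method A, group 2 = method B. H0: μ_1 = μ_2; H1: μ_1 ≠ μ_2 (two-sample pooled-variance t-test, two-sided).
s_p² = [(11−1)·5.054² + (20−1)·3.706²]/(11+20−2) = 17.8063
t = (31.35 − 26.89)/√[17.8063·(1/11 + 1/20)] = 2.816
df = n₁ + n₂ − 2 = 29
Two-sided p-value ≈ 0.0087
Since p ≈ 0.0087 < α = 0.05, reject H0; the data support H1.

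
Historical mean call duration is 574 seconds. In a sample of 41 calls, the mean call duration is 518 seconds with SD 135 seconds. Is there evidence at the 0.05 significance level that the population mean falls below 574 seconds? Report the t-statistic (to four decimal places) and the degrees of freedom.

t = -2.6561, df = 40

H0: μ = 574; H1: μ < 574 (one-sample t-test, left-tailed).
t = (x̄ − μ₀)/(s/√n) = (518 − 574)/(135/√41) = -2.6561
df = n − 1 = 40
p-value = P(T ≤ -2.6561) ≈ 0.0056
Since p ≈ 0.0056 < α = 0.05, reject H0; the evidence is statistically significant.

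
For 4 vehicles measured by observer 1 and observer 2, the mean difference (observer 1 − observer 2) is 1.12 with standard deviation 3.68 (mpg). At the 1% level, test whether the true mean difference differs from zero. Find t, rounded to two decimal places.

H0: μ_d = 0; H1: μ_d ≠ 0 (paired t-test on the differences, two-sided).
t = d̄/(s_d/√n) = 1.12/(3.68/√4) = 0.61
df = n − 1 = 3
Two-sided p-value ≈ 0.5857
Since p ≈ 0.5857 > α = 0.01, fail to reject H0; the evidence is not statistically significant.

0.61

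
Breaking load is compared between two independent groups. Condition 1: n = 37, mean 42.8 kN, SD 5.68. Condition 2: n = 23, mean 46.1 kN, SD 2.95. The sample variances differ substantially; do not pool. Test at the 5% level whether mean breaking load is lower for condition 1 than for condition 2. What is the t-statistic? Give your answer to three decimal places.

-2.951

Let group 1 = condition 1, group 2 = condition 2. H0: μ_1 = μ_2; H1: μ_1 < μ_2 (Welch's two-sample t-test, left-tailed).
t = (x̄_1 − x̄_2)/√(s_1²/n_1 + s_2²/n_2) = (42.8 − 46.1)/√(5.68²/37 + 2.95²/23) = -2.951
Welch–Satterthwaite df ≈ 56.59
p-value = P(T ≤ -2.951) ≈ 0.002
Since p ≈ 0.002 < α = 0.05, reject H0; the evidence is statistically significant.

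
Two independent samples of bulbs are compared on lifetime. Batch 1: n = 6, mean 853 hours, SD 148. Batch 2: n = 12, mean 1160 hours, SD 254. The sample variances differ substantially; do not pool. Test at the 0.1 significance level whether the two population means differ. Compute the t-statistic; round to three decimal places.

-3.231

Let group 1 = batch 1, group 2 = batch 2. H0: μ_1 = μ_2; H1: μ_1 ≠ μ_2 (Welch's two-sample t-test, two-sided).
t = (x̄_1 − x̄_2)/√(s_1²/n_1 + s_2²/n_2) = (853 − 1160)/√(148²/6 + 254²/12) = -3.231
Welch–Satterthwaite df ≈ 15.39
Two-sided p-value ≈ 0.0054
Since p ≈ 0.0054 < α = 0.1, reject H0; the evidence is statistically significant.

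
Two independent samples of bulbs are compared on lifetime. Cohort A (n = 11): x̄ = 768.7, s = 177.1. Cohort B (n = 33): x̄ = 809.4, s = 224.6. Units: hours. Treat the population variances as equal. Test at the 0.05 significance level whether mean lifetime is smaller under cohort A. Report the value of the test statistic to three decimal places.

-0.546

Let group 1 = cohort A, group 2 = cohort B. H0: μ_1 = μ_2; H1: μ_1 < μ_2 (two-sample pooled-variance t-test, left-tailed).
s_p² = [(11−1)·177.1² + (33−1)·224.6²]/(11+33−2) = 45902.1
t = (768.7 − 809.4)/√[45902.1·(1/11 + 1/33)] = -0.546
df = n₁ + n₂ − 2 = 42
p-value = P(T ≤ -0.546) ≈ 0.294
Since p ≈ 0.294 > α = 0.05, fail to reject H0; the evidence is not statistically significant.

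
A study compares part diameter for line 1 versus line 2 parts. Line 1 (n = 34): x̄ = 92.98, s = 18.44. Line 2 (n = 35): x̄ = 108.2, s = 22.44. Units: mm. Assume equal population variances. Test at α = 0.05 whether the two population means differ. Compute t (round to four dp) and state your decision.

t = -3.0732; reject H0

Let group 1 = line 1, group 2 = line 2. H0: μ_1 = μ_2; H1: μ_1 ≠ μ_2 (two-sample pooled-variance t-test, two-sided).
s_p² = [(34−1)·18.44² + (35−1)·22.44²]/(34+35−2) = 423.014
t = (92.98 − 108.2)/√[423.014·(1/34 + 1/35)] = -3.0732
df = n₁ + n₂ − 2 = 67
Two-sided p-value ≈ 0.003
Since p ≈ 0.003 < α = 0.05, reject H0; the evidence is statistically significant.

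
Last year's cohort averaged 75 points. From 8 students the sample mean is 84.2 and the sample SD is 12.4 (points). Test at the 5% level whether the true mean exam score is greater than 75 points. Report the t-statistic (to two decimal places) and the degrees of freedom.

t = 2.10, df = 7

H0: μ = 75; H1: μ > 75 (one-sample t-test, right-tailed).
t = (x̄ − μ₀)/(s/√n) = (84.2 − 75)/(12.4/√8) = 2.10
df = n − 1 = 7
p-value = P(T ≥ 2.10) ≈ 0.037
Since p ≈ 0.037 < α = 0.05, reject H0; the evidence is statistically significant.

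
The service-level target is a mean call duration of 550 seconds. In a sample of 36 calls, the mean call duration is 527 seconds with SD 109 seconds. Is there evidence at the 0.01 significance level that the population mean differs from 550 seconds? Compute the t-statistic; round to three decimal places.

H0: μ = 550; H1: μ ≠ 550 (one-sample t-test, two-sided).
t = (x̄ − μ₀)/(s/√n) = (527 − 550)/(109/√36) = -1.266
df = n − 1 = 35
Two-sided p-value ≈ 0.214
Since p ≈ 0.214 > α = 0.01, fail to reject H0; the evidence is not statistically significant.

-1.266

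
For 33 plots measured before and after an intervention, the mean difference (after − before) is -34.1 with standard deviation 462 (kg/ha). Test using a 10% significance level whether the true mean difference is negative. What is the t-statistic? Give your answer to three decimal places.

H0: μ_d = 0; H1: μ_d < 0 (paired t-test on the differences, left-tailed).
t = d̄/(s_d/√n) = -34.1/(462/√33) = -0.424
df = n − 1 = 32
p-value = P(T ≤ -0.424) ≈ 0.337
Since p ≈ 0.337 > α = 0.1, fail to reject H0; the evidence is not statistically significant.

-0.424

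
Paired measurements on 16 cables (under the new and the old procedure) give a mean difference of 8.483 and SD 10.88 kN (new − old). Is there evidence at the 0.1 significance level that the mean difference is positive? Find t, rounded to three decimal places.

3.119

H0: μ_d = 0; H1: μ_d > 0 (paired t-test on the differences, right-tailed).
t = d̄/(s_d/√n) = 8.483/(10.88/√16) = 3.119
df = n − 1 = 15
p-value = P(T ≥ 3.119) ≈ 0.004
Since p ≈ 0.004 < α = 0.1, reject H0; the data support H1.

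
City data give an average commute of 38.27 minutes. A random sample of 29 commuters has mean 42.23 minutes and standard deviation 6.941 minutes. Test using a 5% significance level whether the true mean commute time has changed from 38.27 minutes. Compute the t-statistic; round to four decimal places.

H0: μ = 38.27; H1: μ ≠ 38.27 (one-sample t-test, two-sided).
t = (x̄ − μ₀)/(s/√n) = (42.23 − 38.27)/(6.941/√29) = 3.0724
df = n − 1 = 28
Two-sided p-value ≈ 0.0047
Since p ≈ 0.0047 < α = 0.05, reject H0; the evidence is statistically significant.

3.0724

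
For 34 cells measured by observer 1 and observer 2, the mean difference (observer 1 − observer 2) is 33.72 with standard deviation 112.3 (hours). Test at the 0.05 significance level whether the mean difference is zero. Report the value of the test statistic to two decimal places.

H0: μ_d = 0; H1: μ_d ≠ 0 (paired t-test on the differences, two-sided).
t = d̄/(s_d/√n) = 33.72/(112.3/√34) = 1.75
df = n − 1 = 33
Two-sided p-value ≈ 0.089
Since p ≈ 0.089 > α = 0.05, fail to reject H0; the data do not provide sufficient evidence against H0.

1.75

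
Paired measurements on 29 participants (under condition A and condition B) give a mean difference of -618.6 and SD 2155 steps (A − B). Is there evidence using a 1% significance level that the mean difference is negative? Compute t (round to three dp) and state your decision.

t = -1.546; fail to reject H0

H0: μ_d = 0; H1: μ_d < 0 (paired t-test on the differences, left-tailed).
t = d̄/(s_d/√n) = -618.6/(2155/√29) = -1.546
df = n − 1 = 28
p-value = P(T ≤ -1.546) ≈ 0.067
Since p ≈ 0.067 > α = 0.01, fail to reject H0; the data do not provide sufficient evidence against H0.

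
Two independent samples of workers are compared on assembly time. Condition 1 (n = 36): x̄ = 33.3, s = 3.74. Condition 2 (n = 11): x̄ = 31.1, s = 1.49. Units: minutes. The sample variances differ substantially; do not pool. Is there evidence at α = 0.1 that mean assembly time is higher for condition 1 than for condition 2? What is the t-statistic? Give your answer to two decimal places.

Let group 1 = condition 1, group 2 = condition 2. H0: μ_1 = μ_2; H1: μ_1 > μ_2 (Welch's two-sample t-test, right-tailed).
t = (x̄_1 − x̄_2)/√(s_1²/n_1 + s_2²/n_2) = (33.3 − 31.1)/√(3.74²/36 + 1.49²/11) = 2.86
Welch–Satterthwaite df ≈ 41.56
p-value = P(T ≥ 2.86) ≈ 0.003
Since p ≈ 0.003 < α = 0.1, reject H0; the data support H1.

2.86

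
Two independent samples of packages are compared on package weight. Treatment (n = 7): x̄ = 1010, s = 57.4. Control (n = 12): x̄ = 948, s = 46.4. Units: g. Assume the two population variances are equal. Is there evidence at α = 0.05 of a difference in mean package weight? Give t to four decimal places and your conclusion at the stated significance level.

Let group 1 = treatment, group 2 = control. H0: μ_1 = μ_2; H1: μ_1 ≠ μ_2 (two-sample pooled-variance t-test, two-sided).
s_p² = [(7−1)·57.4² + (12−1)·46.4²]/(7+12−2) = 2555.95
t = (1010 − 948)/√[2555.95·(1/7 + 1/12)] = 2.5786
df = n₁ + n₂ − 2 = 17
Two-sided p-value ≈ 0.020
Since p ≈ 0.020 < α = 0.05, reject H0; the data support H1.

t = 2.5786; reject H0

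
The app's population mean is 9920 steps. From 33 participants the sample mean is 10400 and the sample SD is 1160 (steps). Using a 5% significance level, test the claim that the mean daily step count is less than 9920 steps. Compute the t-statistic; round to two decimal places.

H0: μ = 9920; H1: μ < 9920 (one-sample t-test, left-tailed).
t = (x̄ − μ₀)/(s/√n) = (10400 − 9920)/(1160/√33) = 2.38
df = n − 1 = 32
p-value = P(T ≤ 2.38) ≈ 0.9882
Since p ≈ 0.9882 > α = 0.05, fail to reject H0; the data do not provide sufficient evidence against H0.

2.38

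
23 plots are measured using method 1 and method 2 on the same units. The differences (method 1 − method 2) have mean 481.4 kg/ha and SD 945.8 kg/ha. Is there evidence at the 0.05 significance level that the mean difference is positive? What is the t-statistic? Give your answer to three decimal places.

2.441

H0: μ_d = 0; H1: μ_d > 0 (paired t-test on the differences, right-tailed).
t = d̄/(s_d/√n) = 481.4/(945.8/√23) = 2.441
df = n − 1 = 22
p-value = P(T ≥ 2.441) ≈ 0.012
Since p ≈ 0.012 < α = 0.05, reject H0; the evidence is statistically significant.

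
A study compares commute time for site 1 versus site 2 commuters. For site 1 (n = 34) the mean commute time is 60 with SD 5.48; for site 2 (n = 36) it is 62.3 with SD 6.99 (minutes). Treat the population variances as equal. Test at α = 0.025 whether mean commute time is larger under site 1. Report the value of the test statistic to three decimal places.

-1.526

Let group 1 = site 1, group 2 = site 2. H0: μ_1 = μ_2; H1: μ_1 > μ_2 (two-sample pooled-variance t-test, right-tailed).
s_p² = [(34−1)·5.48² + (36−1)·6.99²]/(34+36−2) = 39.7222
t = (60 − 62.3)/√[39.7222·(1/34 + 1/36)] = -1.526
df = n₁ + n₂ − 2 = 68
p-value = P(T ≥ -1.526) ≈ 0.934
Since p ≈ 0.934 > α = 0.025, fail to reject H0; the data do not provide sufficient evidence against H0.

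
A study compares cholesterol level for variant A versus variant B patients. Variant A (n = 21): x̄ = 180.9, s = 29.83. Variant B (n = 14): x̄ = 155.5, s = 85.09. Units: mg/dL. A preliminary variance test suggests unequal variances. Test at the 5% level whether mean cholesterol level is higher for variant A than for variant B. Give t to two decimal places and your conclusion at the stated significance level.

t = 1.07; fail to reject H0

Let group 1 = variant A, group 2 = variant B. H0: μ_1 = μ_2; H1: μ_1 > μ_2 (Welch's two-sample t-test, right-tailed).
t = (x̄_1 − x̄_2)/√(s_1²/n_1 + s_2²/n_2) = (180.9 − 155.5)/√(29.83²/21 + 85.09²/14) = 1.07
Welch–Satterthwaite df ≈ 15.15
p-value = P(T ≥ 1.07) ≈ 0.150
Since p ≈ 0.150 > α = 0.05, fail to reject H0; the evidence is not statistically significant.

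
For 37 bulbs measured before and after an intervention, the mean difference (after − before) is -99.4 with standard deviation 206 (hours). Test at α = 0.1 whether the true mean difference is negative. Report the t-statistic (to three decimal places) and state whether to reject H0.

t = -2.935; reject H0

H0: μ_d = 0; H1: μ_d < 0 (paired t-test on the differences, left-tailed).
t = d̄/(s_d/√n) = -99.4/(206/√37) = -2.935
df = n − 1 = 36
p-value = P(T ≤ -2.935) ≈ 0.003
Since p ≈ 0.003 < α = 0.1, reject H0; the evidence is statistically significant.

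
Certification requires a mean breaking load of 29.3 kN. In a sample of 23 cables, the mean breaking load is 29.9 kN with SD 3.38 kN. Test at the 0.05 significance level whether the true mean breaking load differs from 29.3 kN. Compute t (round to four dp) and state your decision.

H0: μ = 29.3; H1: μ ≠ 29.3 (one-sample t-test, two-sided).
t = (x̄ − μ₀)/(s/√n) = (29.9 − 29.3)/(3.38/√23) = 0.8513
df = n − 1 = 22
Two-sided p-value ≈ 0.4038
Since p ≈ 0.4038 > α = 0.05, fail to reject H0; the data do not provide sufficient evidence against H0.

t = 0.8513; fail to reject H0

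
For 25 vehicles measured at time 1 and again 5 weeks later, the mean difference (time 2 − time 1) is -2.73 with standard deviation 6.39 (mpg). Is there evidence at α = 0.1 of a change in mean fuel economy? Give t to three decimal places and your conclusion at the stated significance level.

t = -2.136; reject H0

H0: μ_d = 0; H1: μ_d ≠ 0 (paired t-test on the differences, two-sided).
t = d̄/(s_d/√n) = -2.73/(6.39/√25) = -2.136
df = n − 1 = 24
Two-sided p-value ≈ 0.043
Since p ≈ 0.043 < α = 0.1, reject H0; the evidence is statistically significant.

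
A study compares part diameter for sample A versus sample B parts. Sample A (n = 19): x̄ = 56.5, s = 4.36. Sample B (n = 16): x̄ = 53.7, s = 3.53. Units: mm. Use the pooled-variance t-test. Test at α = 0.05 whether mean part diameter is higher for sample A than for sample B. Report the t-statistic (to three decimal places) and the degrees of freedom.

t = 2.061, df = 33

Let group 1 = sample A, group 2 = sample B. H0: μ_1 = μ_2; H1: μ_1 > μ_2 (two-sample pooled-variance t-test, right-tailed).
s_p² = [(19−1)·4.36² + (16−1)·3.53²]/(19+16−2) = 16.0329
t = (56.5 − 53.7)/√[16.0329·(1/19 + 1/16)] = 2.061
df = n₁ + n₂ − 2 = 33
p-value = P(T ≥ 2.061) ≈ 0.0236
Since p ≈ 0.0236 < α = 0.05, reject H0; the data support H1.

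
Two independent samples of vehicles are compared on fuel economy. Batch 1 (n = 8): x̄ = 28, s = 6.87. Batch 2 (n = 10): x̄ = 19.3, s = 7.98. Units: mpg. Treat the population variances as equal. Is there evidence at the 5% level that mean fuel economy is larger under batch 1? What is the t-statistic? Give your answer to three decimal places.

Let group 1 = batch 1, group 2 = batch 2. H0: μ_1 = μ_2; H1: μ_1 > μ_2 (two-sample pooled-variance t-test, right-tailed).
s_p² = [(8−1)·6.87² + (10−1)·7.98²]/(8+10−2) = 56.4689
t = (28 − 19.3)/√[56.4689·(1/8 + 1/10)] = 2.441
df = n₁ + n₂ − 2 = 16
p-value = P(T ≥ 2.441) ≈ 0.013
Since p ≈ 0.013 < α = 0.05, reject H0; the data support H1.

2.441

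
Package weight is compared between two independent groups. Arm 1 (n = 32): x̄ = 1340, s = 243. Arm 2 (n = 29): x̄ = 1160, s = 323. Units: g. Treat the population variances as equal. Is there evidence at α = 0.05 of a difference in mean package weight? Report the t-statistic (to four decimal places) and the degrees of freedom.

Let group 1 = arm 1, group 2 = arm 2. H0: μ_1 = μ_2; H1: μ_1 ≠ μ_2 (two-sample pooled-variance t-test, two-sided).
s_p² = [(32−1)·243² + (29−1)·323²]/(32+29−2) = 80537.8
t = (1340 − 1160)/√[80537.8·(1/32 + 1/29)] = 2.4739
df = n₁ + n₂ − 2 = 59
Two-sided p-value ≈ 0.016
Since p ≈ 0.016 < α = 0.05, reject H0; the data support H1.

t = 2.4739, df = 59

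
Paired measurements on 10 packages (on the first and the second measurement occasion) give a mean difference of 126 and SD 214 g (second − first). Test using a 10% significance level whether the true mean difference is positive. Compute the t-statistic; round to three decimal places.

H0: μ_d = 0; H1: μ_d > 0 (paired t-test on the differences, right-tailed).
t = d̄/(s_d/√n) = 126/(214/√10) = 1.862
df = n − 1 = 9
p-value = P(T ≥ 1.862) ≈ 0.048
Since p ≈ 0.048 < α = 0.1, reject H0; the evidence is statistically significant.

1.862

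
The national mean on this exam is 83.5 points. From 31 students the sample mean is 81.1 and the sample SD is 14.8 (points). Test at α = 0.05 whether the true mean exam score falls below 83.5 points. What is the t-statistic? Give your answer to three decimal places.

-0.903

H0: μ = 83.5; H1: μ < 83.5 (one-sample t-test, left-tailed).
t = (x̄ − μ₀)/(s/√n) = (81.1 − 83.5)/(14.8/√31) = -0.903
df = n − 1 = 30
p-value = P(T ≤ -0.903) ≈ 0.187
Since p ≈ 0.187 > α = 0.05, fail to reject H0; the data do not provide sufficient evidence against H0.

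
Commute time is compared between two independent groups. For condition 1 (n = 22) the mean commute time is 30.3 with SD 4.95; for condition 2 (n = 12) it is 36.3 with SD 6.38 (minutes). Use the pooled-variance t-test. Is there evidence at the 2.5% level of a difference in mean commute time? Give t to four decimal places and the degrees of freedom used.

t = -3.0488, df = 32

Let group 1 = condition 1, group 2 = condition 2. H0: μ_1 = μ_2; H1: μ_1 ≠ μ_2 (two-sample pooled-variance t-test, two-sided).
s_p² = [(22−1)·4.95² + (12−1)·6.38²]/(22+12−2) = 30.0719
t = (30.3 − 36.3)/√[30.0719·(1/22 + 1/12)] = -3.0488
df = n₁ + n₂ − 2 = 32
Two-sided p-value ≈ 0.0046
Since p ≈ 0.0046 < α = 0.025, reject H0; the evidence is statistically significant.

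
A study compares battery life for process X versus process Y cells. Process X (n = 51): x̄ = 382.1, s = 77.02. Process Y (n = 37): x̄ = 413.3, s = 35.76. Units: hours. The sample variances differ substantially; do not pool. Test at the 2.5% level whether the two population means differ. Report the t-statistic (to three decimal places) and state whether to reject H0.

Let group 1 = process X, group 2 = process Y. H0: μ_1 = μ_2; H1: μ_1 ≠ μ_2 (Welch's two-sample t-test, two-sided).
t = (x̄_1 − x̄_2)/√(s_1²/n_1 + s_2²/n_2) = (382.1 − 413.3)/√(77.02²/51 + 35.76²/37) = -2.540
Welch–Satterthwaite df ≈ 74.94
Two-sided p-value ≈ 0.013
Since p ≈ 0.013 < α = 0.025, reject H0; the evidence is statistically significant.

t = -2.540; reject H0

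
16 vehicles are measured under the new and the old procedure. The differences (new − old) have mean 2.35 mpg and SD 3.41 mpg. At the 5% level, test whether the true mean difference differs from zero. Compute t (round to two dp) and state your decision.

t = 2.76; reject H0

H0: μ_d = 0; H1: μ_d ≠ 0 (paired t-test on the differences, two-sided).
t = d̄/(s_d/√n) = 2.35/(3.41/√16) = 2.76
df = n − 1 = 15
Two-sided p-value ≈ 0.015
Since p ≈ 0.015 < α = 0.05, reject H0; the evidence is statistically significant.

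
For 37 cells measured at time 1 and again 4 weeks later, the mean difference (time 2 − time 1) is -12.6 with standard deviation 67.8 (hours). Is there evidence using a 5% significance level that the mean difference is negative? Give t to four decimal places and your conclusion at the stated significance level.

H0: μ_d = 0; H1: μ_d < 0 (paired t-test on the differences, left-tailed).
t = d̄/(s_d/√n) = -12.6/(67.8/√37) = -1.1304
df = n − 1 = 36
p-value = P(T ≤ -1.1304) ≈ 0.133
Since p ≈ 0.133 > α = 0.05, fail to reject H0; the evidence is not statistically significant.

t = -1.1304; fail to reject H0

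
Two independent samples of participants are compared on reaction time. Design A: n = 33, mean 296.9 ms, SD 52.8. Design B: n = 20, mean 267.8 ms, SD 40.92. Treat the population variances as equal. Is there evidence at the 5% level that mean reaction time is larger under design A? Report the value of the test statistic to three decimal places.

Let group 1 = design A, group 2 = design B. H0: μ_1 = μ_2; H1: μ_1 > μ_2 (two-sample pooled-variance t-test, right-tailed).
s_p² = [(33−1)·52.8² + (20−1)·40.92²]/(33+20−2) = 2373.05
t = (296.9 − 267.8)/√[2373.05·(1/33 + 1/20)] = 2.108
df = n₁ + n₂ − 2 = 51
p-value = P(T ≥ 2.108) ≈ 0.0200
Since p ≈ 0.0200 < α = 0.05, reject H0; the data support H1.

2.108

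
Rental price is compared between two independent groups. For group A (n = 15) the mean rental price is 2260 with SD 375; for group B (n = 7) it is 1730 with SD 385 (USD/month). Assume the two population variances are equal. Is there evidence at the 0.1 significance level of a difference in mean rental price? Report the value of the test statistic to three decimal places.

Let group 1 = group A, group 2 = group B. H0: μ_1 = μ_2; H1: μ_1 ≠ μ_2 (two-sample pooled-variance t-test, two-sided).
s_p² = [(15−1)·375² + (7−1)·385²]/(15+7−2) = 142905
t = (2260 − 1730)/√[142905·(1/15 + 1/7)] = 3.063
df = n₁ + n₂ − 2 = 20
Two-sided p-value ≈ 0.006
Since p ≈ 0.006 < α = 0.1, reject H0; the evidence is statistically significant.

3.063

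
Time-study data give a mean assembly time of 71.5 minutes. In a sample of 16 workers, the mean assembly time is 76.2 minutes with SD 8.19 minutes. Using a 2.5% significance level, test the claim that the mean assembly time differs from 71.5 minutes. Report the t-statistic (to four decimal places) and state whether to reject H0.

H0: μ = 71.5; H1: μ ≠ 71.5 (one-sample t-test, two-sided).
t = (x̄ − μ₀)/(s/√n) = (76.2 − 71.5)/(8.19/√16) = 2.2955
df = n − 1 = 15
Two-sided p-value ≈ 0.037
Since p ≈ 0.037 > α = 0.025, fail to reject H0; the data do not provide sufficient evidence against H0.

t = 2.2955; fail to reject H0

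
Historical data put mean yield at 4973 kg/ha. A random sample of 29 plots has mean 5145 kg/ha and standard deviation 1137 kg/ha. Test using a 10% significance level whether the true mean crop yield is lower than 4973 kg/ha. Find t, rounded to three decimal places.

H0: μ = 4973; H1: μ < 4973 (one-sample t-test, left-tailed).
t = (x̄ − μ₀)/(s/√n) = (5145 − 4973)/(1137/√29) = 0.815
df = n − 1 = 28
p-value = P(T ≤ 0.815) ≈ 0.789
Since p ≈ 0.789 > α = 0.1, fail to reject H0; the data do not provide sufficient evidence against H0.

0.815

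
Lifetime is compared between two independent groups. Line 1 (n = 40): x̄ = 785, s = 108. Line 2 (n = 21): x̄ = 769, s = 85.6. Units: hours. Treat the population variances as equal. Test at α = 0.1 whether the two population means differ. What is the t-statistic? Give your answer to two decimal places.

0.59

Let group 1 = line 1, group 2 = line 2. H0: μ_1 = μ_2; H1: μ_1 ≠ μ_2 (two-sample pooled-variance t-test, two-sided).
s_p² = [(40−1)·108² + (21−1)·85.6²]/(40+21−2) = 10194
t = (785 − 769)/√[10194·(1/40 + 1/21)] = 0.59
df = n₁ + n₂ − 2 = 59
Two-sided p-value ≈ 0.5587
Since p ≈ 0.5587 > α = 0.1, fail to reject H0; the evidence is not statistically significant.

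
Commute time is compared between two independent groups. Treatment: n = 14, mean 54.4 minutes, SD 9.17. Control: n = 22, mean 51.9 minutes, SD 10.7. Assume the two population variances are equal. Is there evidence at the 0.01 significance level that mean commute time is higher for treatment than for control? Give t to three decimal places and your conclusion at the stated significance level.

Let group 1 = treatment, group 2 = control. H0: μ_1 = μ_2; H1: μ_1 > μ_2 (two-sample pooled-variance t-test, right-tailed).
s_p² = [(14−1)·9.17² + (22−1)·10.7²]/(14+22−2) = 102.866
t = (54.4 − 51.9)/√[102.866·(1/14 + 1/22)] = 0.721
df = n₁ + n₂ − 2 = 34
p-value = P(T ≥ 0.721) ≈ 0.238
Since p ≈ 0.238 > α = 0.01, fail to reject H0; the evidence is not statistically significant.

t = 0.721; fail to reject H0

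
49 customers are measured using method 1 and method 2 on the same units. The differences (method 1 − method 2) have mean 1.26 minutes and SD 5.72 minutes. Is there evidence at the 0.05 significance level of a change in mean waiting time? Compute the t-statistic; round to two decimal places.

1.54

H0: μ_d = 0; H1: μ_d ≠ 0 (paired t-test on the differences, two-sided).
t = d̄/(s_d/√n) = 1.26/(5.72/√49) = 1.54
df = n − 1 = 48
Two-sided p-value ≈ 0.130
Since p ≈ 0.130 > α = 0.05, fail to reject H0; the evidence is not statistically significant.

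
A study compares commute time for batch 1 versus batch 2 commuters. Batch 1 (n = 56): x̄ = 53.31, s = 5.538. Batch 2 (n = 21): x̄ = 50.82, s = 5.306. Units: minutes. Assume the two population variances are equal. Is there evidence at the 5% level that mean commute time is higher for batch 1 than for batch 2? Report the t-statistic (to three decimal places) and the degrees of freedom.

t = 1.777, df = 75

Let group 1 = batch 1, group 2 = batch 2. H0: μ_1 = μ_2; H1: μ_1 > μ_2 (two-sample pooled-variance t-test, right-tailed).
s_p² = [(56−1)·5.538² + (21−1)·5.306²]/(56+21−2) = 29.9986
t = (53.31 − 50.82)/√[29.9986·(1/56 + 1/21)] = 1.777
df = n₁ + n₂ − 2 = 75
p-value = P(T ≥ 1.777) ≈ 0.040
Since p ≈ 0.040 < α = 0.05, reject H0; the evidence is statistically significant.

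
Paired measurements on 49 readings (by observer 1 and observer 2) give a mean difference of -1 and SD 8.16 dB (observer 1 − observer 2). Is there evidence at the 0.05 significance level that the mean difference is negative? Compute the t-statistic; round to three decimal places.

-0.858

H0: μ_d = 0; H1: μ_d < 0 (paired t-test on the differences, left-tailed).
t = d̄/(s_d/√n) = -1/(8.16/√49) = -0.858
df = n − 1 = 48
p-value = P(T ≤ -0.858) ≈ 0.1976
Since p ≈ 0.1976 > α = 0.05, fail to reject H0; the data do not provide sufficient evidence against H0.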